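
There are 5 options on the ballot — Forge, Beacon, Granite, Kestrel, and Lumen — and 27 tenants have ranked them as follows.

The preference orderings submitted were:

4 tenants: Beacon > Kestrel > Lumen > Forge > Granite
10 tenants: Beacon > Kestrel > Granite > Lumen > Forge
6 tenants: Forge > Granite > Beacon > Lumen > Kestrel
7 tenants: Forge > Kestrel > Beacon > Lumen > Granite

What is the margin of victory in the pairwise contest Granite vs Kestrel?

Ballots ranking Granite above Kestrel: 6.
Ballots ranking Kestrel above Granite: 4+10+7 = 21.
Kestrel wins 21–6, a margin of 15.

15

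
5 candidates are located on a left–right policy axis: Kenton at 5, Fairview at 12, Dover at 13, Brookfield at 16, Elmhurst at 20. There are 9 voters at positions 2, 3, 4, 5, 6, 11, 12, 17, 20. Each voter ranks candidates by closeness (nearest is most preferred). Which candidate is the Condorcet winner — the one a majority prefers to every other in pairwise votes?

Kenton

With single-peaked preferences on a line, the Condorcet winner is the candidate closest to the median voter.
The median voter (position 6) is closest to Kenton at 5.
Check: Kenton vs Brookfield — voters closer to Kenton: 5 of 9.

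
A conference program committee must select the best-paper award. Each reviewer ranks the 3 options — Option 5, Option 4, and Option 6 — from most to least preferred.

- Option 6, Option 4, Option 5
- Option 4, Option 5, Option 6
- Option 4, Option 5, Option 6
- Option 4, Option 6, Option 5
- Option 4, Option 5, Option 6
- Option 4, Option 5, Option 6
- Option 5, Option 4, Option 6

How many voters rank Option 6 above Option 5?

Ballots ranking Option 6 above Option 5: 2.
Ballots ranking Option 5 above Option 6: 5.
So 2 of 7 voters prefer Option 6 to Option 5.

2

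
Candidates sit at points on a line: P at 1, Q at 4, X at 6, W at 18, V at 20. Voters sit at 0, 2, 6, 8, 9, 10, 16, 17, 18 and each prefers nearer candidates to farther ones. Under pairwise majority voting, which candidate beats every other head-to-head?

X

With single-peaked preferences on a line, the Condorcet winner is the candidate closest to the median voter.
The median voter (position 9) is closest to X at 6.
Check: X vs V — voters closer to X: 6 of 9.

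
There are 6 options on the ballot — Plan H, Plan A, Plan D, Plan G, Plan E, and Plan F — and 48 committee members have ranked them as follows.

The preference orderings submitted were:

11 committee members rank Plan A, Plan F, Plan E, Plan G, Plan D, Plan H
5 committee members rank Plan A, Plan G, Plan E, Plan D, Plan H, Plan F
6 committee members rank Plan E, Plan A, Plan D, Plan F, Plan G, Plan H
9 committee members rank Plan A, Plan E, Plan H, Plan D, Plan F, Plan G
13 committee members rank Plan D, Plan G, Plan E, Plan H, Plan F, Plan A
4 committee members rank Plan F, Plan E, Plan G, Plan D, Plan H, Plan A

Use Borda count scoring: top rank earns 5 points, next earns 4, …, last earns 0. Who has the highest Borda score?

Borda scores:
  Plan H: 11·0 + 5·1 + 6·0 + 9·3 + 13·2 + 4·1 = 62
  Plan A: 11·5 + 5·5 + 6·4 + 9·5 + 13·0 + 4·0 = 149
  Plan D: 11·1 + 5·2 + 6·3 + 9·2 + 13·5 + 4·2 = 130
  Plan G: 11·2 + 5·4 + 6·1 + 9·0 + 13·4 + 4·3 = 112
  Plan E: 11·3 + 5·3 + 6·5 + 9·4 + 13·3 + 4·4 = 169
  Plan F: 11·4 + 5·0 + 6·2 + 9·1 + 13·1 + 4·5 = 98
Plan E has the highest total.

Plan E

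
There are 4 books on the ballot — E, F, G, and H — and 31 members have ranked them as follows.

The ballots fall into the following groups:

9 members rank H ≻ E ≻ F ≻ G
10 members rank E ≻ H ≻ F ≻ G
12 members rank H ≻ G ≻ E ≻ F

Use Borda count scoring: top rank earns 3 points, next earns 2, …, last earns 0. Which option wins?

H

Borda scores:
  E: 9·2 + 10·3 + 12·1 = 60
  F: 9·1 + 10·1 + 12·0 = 19
  G: 9·0 + 10·0 + 12·2 = 24
  H: 9·3 + 10·2 + 12·3 = 83
H has the highest total.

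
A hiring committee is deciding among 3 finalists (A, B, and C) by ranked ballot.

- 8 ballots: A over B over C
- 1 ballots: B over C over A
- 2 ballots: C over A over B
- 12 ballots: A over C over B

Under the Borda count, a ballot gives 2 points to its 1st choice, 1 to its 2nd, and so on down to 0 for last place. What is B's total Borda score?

10

Borda scores:
  A: 8·2 + 0 + 2·1 + 12·2 = 42
  B: 8·1 + 2 + 2·0 + 12·0 = 10
  C: 8·0 + 1 + 2·2 + 12·1 = 17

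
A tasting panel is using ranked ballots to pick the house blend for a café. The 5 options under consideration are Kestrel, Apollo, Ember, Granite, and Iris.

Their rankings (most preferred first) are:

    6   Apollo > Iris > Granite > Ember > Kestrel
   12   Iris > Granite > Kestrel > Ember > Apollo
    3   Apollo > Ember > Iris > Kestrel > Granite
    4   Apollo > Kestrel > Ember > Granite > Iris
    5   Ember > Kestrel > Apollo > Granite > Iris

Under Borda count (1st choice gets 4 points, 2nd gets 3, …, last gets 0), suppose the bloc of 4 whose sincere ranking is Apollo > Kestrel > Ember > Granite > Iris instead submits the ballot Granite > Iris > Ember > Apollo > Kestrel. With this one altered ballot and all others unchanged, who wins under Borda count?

Iris

Borda totals with the altered ballot: Kestrel 42, Apollo 50, Ember 55, Granite 69, Iris 84.
The winner is unchanged: still Iris.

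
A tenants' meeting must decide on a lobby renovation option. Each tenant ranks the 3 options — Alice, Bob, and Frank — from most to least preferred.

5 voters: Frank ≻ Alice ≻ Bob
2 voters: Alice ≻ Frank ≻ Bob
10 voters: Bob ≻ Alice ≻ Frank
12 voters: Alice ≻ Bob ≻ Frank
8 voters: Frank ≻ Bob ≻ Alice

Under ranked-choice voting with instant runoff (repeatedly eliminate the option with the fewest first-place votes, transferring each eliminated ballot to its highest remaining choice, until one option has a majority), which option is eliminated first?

Bob

Round 1: Alice 14, Frank 13, Bob 10. Bob has the fewest and is eliminated.
Round 2: Alice 24, Frank 13. Alice has a majority.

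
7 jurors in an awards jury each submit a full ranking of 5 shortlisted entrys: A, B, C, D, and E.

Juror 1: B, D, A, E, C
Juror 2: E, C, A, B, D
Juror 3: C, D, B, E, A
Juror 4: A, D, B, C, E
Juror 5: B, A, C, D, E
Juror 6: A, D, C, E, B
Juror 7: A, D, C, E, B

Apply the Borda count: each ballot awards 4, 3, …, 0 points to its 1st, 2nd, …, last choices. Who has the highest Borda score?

A

Borda scores:
  A: 2 + 2 + 0 + 4 + 3 + 4 + 4 = 19
  B: 4 + 1 + 2 + 2 + 4 + 0 + 0 = 13
  C: 0 + 3 + 4 + 1 + 2 + 2 + 2 = 14
  D: 3 + 0 + 3 + 3 + 1 + 3 + 3 = 16
  E: 1 + 4 + 1 + 0 + 0 + 1 + 1 = 8
A has the highest total.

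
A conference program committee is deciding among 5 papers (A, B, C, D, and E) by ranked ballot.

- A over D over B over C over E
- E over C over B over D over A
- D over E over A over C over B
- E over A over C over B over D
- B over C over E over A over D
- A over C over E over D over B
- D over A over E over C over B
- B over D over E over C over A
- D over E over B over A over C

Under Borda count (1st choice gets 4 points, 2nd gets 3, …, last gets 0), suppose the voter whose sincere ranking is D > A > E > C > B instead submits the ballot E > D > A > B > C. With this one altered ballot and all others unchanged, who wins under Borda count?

Borda totals with the altered ballot: A 17, B 16, C 14, D 19, E 24.
The winner is unchanged: still E.

E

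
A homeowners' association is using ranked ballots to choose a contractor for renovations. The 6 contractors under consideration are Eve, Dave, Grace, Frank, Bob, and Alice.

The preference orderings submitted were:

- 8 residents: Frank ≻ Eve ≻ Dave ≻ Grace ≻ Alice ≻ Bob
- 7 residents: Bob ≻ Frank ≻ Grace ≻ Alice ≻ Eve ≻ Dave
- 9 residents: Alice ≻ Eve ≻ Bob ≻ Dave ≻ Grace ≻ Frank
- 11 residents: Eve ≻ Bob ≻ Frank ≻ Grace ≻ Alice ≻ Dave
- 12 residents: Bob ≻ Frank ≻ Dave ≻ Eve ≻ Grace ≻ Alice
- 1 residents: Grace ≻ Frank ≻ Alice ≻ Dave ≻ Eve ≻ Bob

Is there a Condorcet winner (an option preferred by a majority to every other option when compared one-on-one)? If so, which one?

No Condorcet winner

Head-to-head results (48 voters total):
Eve vs Dave: Eve wins 35–13.
Eve vs Grace: Eve wins 40–8.
Eve vs Frank: Frank wins 28–20.
Eve vs Bob: Eve wins 29–19.
Eve vs Alice: Eve wins 31–17.
Dave vs Grace: Dave wins 29–19.
Dave vs Frank: Frank wins 39–9.
Dave vs Bob: Bob wins 39–9.
Dave vs Alice: Alice wins 28–20.
Grace vs Frank: Frank wins 38–10.
Grace vs Bob: Bob wins 39–9.
Grace vs Alice: Grace wins 39–9.
Frank vs Bob: Bob wins 39–9.
Frank vs Alice: Frank wins 39–9.
Bob vs Alice: Bob wins 30–18.
No candidate beats all others: Eve beats Bob beats Frank beats Eve, a majority cycle.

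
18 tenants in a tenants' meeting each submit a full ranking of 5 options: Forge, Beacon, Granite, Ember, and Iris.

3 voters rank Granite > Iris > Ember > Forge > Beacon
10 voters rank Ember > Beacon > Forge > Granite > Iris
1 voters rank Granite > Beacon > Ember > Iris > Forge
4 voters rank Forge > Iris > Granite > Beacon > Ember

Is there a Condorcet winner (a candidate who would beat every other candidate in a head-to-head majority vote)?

Yes

Head-to-head results (18 voters total):
Forge vs Beacon: Beacon wins 11–7.
Forge vs Granite: Forge wins 14–4.
Forge vs Ember: Ember wins 14–4.
Forge vs Iris: Forge wins 14–4.
Beacon vs Granite: Beacon wins 10–8.
Beacon vs Ember: Ember wins 13–5.
Beacon vs Iris: Beacon wins 11–7.
Granite vs Ember: Ember wins 10–8.
Granite vs Iris: Granite wins 14–4.
Ember vs Iris: Ember wins 11–7.
Ember beats each rival — Forge (14–4), Beacon (13–5), Granite (10–8), Iris (11–7) — so Ember is the Condorcet winner.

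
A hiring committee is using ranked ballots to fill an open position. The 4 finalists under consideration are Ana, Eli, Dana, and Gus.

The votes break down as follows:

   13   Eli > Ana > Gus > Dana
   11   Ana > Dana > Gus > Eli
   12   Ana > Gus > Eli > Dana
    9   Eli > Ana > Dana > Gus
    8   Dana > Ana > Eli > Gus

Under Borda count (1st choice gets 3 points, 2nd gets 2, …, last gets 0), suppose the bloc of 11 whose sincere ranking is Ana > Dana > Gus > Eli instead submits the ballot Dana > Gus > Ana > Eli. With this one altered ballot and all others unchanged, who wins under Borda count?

Borda totals with the altered ballot: Ana 107, Eli 86, Dana 66, Gus 59.
The winner is unchanged: still Ana.

Ana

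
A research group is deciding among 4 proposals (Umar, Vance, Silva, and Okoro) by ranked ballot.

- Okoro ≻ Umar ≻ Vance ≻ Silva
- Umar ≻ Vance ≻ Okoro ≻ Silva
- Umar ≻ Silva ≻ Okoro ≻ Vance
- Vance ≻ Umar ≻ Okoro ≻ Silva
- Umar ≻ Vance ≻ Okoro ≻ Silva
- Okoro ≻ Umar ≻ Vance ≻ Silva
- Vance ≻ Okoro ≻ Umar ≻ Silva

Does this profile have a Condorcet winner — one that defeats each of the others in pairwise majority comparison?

Yes

Head-to-head results (7 voters total):
Umar vs Vance: Umar wins 5–2.
Umar vs Silva: Umar wins 7–0.
Umar vs Okoro: Umar wins 4–3.
Vance vs Silva: Vance wins 6–1.
Vance vs Okoro: Vance wins 4–3.
Silva vs Okoro: Okoro wins 6–1.
Umar beats each rival — Vance (5–2), Silva (7–0), Okoro (4–3) — so Umar is the Condorcet winner.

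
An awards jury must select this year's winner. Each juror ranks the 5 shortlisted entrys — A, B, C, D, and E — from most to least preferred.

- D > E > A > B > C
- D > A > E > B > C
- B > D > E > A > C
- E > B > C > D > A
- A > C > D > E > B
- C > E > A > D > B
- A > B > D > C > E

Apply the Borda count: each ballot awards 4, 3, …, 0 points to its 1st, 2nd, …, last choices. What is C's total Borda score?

10

Borda scores:
  A: 2 + 3 + 1 + 0 + 4 + 2 + 4 = 16
  B: 1 + 1 + 4 + 3 + 0 + 0 + 3 = 12
  C: 0 + 0 + 0 + 2 + 3 + 4 + 1 = 10
  D: 4 + 4 + 3 + 1 + 2 + 1 + 2 = 17
  E: 3 + 2 + 2 + 4 + 1 + 3 + 0 = 15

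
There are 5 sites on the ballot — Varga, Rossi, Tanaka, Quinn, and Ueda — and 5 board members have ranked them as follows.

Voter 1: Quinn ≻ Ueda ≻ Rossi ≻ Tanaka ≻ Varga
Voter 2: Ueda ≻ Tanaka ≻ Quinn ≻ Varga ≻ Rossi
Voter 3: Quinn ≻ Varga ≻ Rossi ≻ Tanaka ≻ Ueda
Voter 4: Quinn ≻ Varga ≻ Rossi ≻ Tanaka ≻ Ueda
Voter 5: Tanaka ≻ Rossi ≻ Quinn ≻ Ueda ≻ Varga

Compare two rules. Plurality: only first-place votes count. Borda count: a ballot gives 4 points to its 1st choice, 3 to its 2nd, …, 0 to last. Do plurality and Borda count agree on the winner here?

Yes

Plurality first-place counts: Varga 0, Rossi 0, Tanaka 1, Quinn 3, Ueda 1 → Quinn.
Borda totals: Varga 7, Rossi 9, Tanaka 10, Quinn 16, Ueda 8 → Quinn.
The two rules agree on Quinn.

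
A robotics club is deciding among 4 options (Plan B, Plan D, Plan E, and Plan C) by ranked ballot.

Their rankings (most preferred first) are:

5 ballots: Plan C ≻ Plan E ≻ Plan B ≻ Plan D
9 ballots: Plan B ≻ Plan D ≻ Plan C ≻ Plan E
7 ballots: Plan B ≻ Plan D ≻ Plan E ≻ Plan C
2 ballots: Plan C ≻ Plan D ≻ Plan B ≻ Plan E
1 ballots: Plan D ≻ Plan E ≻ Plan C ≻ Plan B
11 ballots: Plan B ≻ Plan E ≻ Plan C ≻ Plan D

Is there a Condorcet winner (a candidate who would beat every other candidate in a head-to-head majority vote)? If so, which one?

Head-to-head results (35 voters total):
Plan B vs Plan D: Plan B wins 32–3.
Plan B vs Plan E: Plan B wins 29–6.
Plan B vs Plan C: Plan B wins 27–8.
Plan D vs Plan E: Plan D wins 19–16.
Plan D vs Plan C: Plan C wins 18–17.
Plan E vs Plan C: Plan E wins 19–16.
Plan B beats each rival — Plan D (32–3), Plan E (29–6), Plan C (27–8) — so Plan B is the Condorcet winner.

Plan B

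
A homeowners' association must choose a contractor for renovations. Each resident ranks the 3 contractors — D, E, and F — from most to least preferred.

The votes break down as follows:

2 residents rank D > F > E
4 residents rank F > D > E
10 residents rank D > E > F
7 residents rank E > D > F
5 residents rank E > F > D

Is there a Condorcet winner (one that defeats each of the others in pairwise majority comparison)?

Head-to-head results (28 voters total):
D vs E: D wins 16–12.
D vs F: D wins 19–9.
E vs F: E wins 22–6.
D beats each rival — E (16–12), F (19–9) — so D is the Condorcet winner.

Yes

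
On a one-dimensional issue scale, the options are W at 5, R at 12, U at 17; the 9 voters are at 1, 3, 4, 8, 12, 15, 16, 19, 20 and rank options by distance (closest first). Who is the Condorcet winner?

R

With single-peaked preferences on a line, the Condorcet winner is the candidate closest to the median voter.
The median voter (position 12) is closest to R at 12.
Check: R vs W — voters closer to R: 5 of 9.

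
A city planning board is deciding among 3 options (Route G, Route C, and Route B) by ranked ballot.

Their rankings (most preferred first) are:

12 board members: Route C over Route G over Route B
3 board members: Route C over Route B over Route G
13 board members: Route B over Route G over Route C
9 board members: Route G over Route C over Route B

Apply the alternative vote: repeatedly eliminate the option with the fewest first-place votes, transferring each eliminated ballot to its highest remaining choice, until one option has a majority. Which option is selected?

Round 1: Route C 15, Route B 13, Route G 9. Route G has the fewest and is eliminated.
Round 2: Route C 24, Route B 13. Route C has a majority.

Route C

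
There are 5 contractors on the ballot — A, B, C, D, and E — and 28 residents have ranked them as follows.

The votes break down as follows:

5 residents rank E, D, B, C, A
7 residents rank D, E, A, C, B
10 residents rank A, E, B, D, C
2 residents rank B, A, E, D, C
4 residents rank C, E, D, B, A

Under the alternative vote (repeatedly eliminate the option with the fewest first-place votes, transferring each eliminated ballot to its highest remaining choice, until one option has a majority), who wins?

Round 1: A 10, D 7, E 5, C 4, B 2. B has the fewest and is eliminated.
Round 2: A 12, D 7, E 5, C 4. C has the fewest and is eliminated.
Round 3: A 12, E 9, D 7. D has the fewest and is eliminated.
Round 4: E 16, A 12. E has a majority.

E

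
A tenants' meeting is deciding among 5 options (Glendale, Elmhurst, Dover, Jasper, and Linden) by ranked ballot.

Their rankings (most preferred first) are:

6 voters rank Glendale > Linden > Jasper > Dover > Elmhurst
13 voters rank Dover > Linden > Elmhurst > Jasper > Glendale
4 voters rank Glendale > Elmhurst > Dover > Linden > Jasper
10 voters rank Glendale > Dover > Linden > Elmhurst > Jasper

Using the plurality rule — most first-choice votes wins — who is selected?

Glendale

First-place vote totals:
  Glendale: 20
  Elmhurst: 0
  Dover: 13
  Jasper: 0
  Linden: 0
Glendale has the most first-place votes.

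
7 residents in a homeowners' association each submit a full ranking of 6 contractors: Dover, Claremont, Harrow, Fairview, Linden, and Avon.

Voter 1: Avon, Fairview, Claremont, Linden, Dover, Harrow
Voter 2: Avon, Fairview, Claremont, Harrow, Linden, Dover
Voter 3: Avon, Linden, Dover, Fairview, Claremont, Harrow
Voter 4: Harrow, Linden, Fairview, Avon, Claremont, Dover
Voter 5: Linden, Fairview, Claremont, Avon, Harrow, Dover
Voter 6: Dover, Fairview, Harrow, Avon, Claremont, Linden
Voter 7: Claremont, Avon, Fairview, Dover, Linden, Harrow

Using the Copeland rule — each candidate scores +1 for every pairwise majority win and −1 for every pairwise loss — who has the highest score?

Avon

Pairwise results:
  Dover vs Claremont: Claremont wins 5–2.
  Dover vs Harrow: Dover wins 4–3.
  Dover vs Fairview: Fairview wins 5–2.
  Dover vs Linden: Linden wins 5–2.
  Dover vs Avon: Avon wins 6–1.
  Claremont vs Harrow: Claremont wins 5–2.
  Claremont vs Fairview: Fairview wins 6–1.
  Claremont vs Linden: Claremont wins 4–3.
  Claremont vs Avon: Avon wins 5–2.
  Harrow vs Fairview: Fairview wins 6–1.
  Harrow vs Linden: Linden wins 4–3.
  Harrow vs Avon: Avon wins 5–2.
  Fairview vs Linden: Fairview wins 4–3.
  Fairview vs Avon: Avon wins 4–3.
  Linden vs Avon: Avon wins 5–2.
Copeland scores (wins − losses):
  Dover: 1 − 4 = -3
  Claremont: 3 − 2 = 1
  Harrow: 0 − 5 = -5
  Fairview: 4 − 1 = 3
  Linden: 2 − 3 = -1
  Avon: 5 − 0 = 5
Avon has the best Copeland score.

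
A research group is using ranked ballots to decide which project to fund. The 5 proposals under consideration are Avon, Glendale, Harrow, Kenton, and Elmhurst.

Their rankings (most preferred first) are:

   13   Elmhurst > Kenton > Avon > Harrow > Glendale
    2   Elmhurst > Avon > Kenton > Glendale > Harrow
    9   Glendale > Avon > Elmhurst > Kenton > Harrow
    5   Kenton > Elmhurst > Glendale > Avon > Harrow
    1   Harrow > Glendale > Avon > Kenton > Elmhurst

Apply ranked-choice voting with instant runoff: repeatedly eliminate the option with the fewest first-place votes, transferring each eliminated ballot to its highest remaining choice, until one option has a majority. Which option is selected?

Round 1: Elmhurst 15, Glendale 9, Kenton 5, Harrow 1, Avon 0. Avon has the fewest and is eliminated.
Round 2: Elmhurst 15, Glendale 9, Kenton 5, Harrow 1. Harrow has the fewest and is eliminated.
Round 3: Elmhurst 15, Glendale 10, Kenton 5. Kenton has the fewest and is eliminated.
Round 4: Elmhurst 20, Glendale 10. Elmhurst has a majority.

Elmhurst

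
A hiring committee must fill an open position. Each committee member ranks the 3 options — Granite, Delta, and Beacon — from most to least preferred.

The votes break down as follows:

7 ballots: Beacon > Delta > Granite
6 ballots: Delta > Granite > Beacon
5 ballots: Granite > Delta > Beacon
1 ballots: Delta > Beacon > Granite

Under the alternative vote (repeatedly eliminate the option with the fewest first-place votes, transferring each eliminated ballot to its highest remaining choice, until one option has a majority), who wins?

Delta

Round 1: Delta 7, Beacon 7, Granite 5. Granite has the fewest and is eliminated.
Round 2: Delta 12, Beacon 7. Delta has a majority.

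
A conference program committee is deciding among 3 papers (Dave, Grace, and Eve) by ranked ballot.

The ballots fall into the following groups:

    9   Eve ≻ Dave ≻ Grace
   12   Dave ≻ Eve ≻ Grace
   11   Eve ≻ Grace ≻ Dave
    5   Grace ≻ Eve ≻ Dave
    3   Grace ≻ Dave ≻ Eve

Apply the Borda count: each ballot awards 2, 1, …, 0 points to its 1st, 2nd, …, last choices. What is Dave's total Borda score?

36

Borda scores:
  Dave: 9·1 + 12·2 + 11·0 + 5·0 + 3·1 = 36
  Grace: 9·0 + 12·0 + 11·1 + 5·2 + 3·2 = 27
  Eve: 9·2 + 12·1 + 11·2 + 5·1 + 3·0 = 57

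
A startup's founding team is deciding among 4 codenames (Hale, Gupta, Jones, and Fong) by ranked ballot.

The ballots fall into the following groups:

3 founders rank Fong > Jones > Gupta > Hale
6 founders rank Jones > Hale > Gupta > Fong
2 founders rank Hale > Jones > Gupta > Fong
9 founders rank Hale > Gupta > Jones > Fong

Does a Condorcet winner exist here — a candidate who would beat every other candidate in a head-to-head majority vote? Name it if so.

Head-to-head results (20 voters total):
Hale vs Gupta: Hale wins 17–3.
Hale vs Jones: Hale wins 11–9.
Hale vs Fong: Hale wins 17–3.
Gupta vs Jones: Jones wins 11–9.
Gupta vs Fong: Gupta wins 17–3.
Jones vs Fong: Jones wins 17–3.
Hale beats each rival — Gupta (17–3), Jones (11–9), Fong (17–3) — so Hale is the Condorcet winner.

Hale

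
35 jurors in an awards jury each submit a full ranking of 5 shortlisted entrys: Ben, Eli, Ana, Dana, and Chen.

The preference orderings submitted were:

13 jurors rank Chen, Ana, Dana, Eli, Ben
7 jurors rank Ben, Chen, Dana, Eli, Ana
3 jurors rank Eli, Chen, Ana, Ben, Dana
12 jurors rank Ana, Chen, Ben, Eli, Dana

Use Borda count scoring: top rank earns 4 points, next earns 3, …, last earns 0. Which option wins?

Borda scores:
  Ben: 13·0 + 7·4 + 3·1 + 12·2 = 55
  Eli: 13·1 + 7·1 + 3·4 + 12·1 = 44
  Ana: 13·3 + 7·0 + 3·2 + 12·4 = 93
  Dana: 13·2 + 7·2 + 3·0 + 12·0 = 40
  Chen: 13·4 + 7·3 + 3·3 + 12·3 = 118
Chen has the highest total.

Chen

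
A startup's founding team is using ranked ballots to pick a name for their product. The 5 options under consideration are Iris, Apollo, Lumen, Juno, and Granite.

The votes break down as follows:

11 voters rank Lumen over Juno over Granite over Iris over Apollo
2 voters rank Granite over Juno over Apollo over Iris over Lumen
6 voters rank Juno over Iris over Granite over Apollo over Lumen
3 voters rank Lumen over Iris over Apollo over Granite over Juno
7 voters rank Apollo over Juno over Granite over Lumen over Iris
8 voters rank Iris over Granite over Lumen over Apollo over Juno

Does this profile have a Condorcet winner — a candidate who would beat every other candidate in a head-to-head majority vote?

No

Head-to-head results (37 voters total):
Iris vs Apollo: Iris wins 28–9.
Iris vs Lumen: Lumen wins 21–16.
Iris vs Juno: Juno wins 26–11.
Iris vs Granite: Granite wins 20–17.
Apollo vs Lumen: Lumen wins 22–15.
Apollo vs Juno: Juno wins 19–18.
Apollo vs Granite: Granite wins 27–10.
Lumen vs Juno: Lumen wins 22–15.
Lumen vs Granite: Granite wins 23–14.
Juno vs Granite: Juno wins 24–13.
No candidate beats all others: Lumen beats Juno beats Granite beats Lumen, a majority cycle.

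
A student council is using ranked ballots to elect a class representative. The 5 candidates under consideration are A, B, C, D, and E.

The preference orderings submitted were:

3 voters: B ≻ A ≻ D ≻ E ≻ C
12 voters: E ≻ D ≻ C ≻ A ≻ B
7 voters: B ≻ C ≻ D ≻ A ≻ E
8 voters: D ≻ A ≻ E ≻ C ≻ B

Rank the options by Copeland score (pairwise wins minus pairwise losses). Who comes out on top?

Pairwise results:
  A vs B: A wins 20–10.
  A vs C: C wins 19–11.
  A vs D: D wins 27–3.
  A vs E: A wins 18–12.
  B vs C: C wins 20–10.
  B vs D: D wins 20–10.
  B vs E: E wins 20–10.
  C vs D: D wins 23–7.
  C vs E: E wins 23–7.
  D vs E: D wins 18–12.
Copeland scores (wins − losses):
  A: 2 − 2 = 0
  B: 0 − 4 = -4
  C: 2 − 2 = 0
  D: 4 − 0 = 4
  E: 2 − 2 = 0
D has the best Copeland score.

D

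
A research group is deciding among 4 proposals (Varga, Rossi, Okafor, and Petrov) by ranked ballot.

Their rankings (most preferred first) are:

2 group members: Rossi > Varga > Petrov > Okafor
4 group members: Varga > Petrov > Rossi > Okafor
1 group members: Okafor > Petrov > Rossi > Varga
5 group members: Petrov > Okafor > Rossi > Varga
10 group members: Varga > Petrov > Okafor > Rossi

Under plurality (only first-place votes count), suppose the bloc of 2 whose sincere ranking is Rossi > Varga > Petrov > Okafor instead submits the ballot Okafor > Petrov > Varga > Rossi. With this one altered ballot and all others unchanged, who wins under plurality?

First-place totals with the altered ballot: Varga 14, Rossi 0, Okafor 3, Petrov 5.
The winner is unchanged: still Varga.

Varga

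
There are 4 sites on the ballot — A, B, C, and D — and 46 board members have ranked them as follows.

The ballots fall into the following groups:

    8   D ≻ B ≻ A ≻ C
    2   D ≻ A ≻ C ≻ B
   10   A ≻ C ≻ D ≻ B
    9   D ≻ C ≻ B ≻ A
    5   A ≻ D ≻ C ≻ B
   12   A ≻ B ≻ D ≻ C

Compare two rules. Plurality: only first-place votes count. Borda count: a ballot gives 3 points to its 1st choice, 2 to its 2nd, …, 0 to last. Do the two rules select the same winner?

Yes

Plurality first-place counts: A 27, B 0, C 0, D 19 → A.
Borda totals: A 93, B 49, C 45, D 89 → A.
The two rules agree on A.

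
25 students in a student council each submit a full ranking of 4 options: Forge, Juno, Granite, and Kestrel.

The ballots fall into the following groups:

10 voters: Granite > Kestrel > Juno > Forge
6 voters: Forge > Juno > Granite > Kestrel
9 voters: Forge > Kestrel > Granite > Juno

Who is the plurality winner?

Forge

First-place vote totals:
  Forge: 15
  Juno: 0
  Granite: 10
  Kestrel: 0
Forge has the most first-place votes.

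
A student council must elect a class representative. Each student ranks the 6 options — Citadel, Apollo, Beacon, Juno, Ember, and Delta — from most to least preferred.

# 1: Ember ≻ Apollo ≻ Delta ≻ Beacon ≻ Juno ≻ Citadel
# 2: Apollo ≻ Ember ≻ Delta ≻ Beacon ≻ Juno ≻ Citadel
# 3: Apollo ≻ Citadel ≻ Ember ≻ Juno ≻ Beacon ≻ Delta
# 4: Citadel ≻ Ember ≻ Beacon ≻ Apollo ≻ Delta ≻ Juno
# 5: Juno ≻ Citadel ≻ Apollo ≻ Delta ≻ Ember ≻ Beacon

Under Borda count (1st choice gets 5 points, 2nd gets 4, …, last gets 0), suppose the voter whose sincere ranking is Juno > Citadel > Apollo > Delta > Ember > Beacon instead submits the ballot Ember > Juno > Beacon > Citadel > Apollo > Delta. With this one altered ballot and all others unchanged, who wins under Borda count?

Ember

Borda totals with the altered ballot: Citadel 11, Apollo 17, Beacon 11, Juno 8, Ember 21, Delta 7.
The switch changes the winner from Apollo to Ember.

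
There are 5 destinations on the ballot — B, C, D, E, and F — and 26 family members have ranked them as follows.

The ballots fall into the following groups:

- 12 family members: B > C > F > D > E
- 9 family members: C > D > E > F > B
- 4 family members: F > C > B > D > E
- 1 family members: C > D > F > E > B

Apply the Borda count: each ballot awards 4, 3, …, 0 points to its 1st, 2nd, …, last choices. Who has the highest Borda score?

Borda scores:
  B: 12·4 + 9·0 + 4·2 + 0 = 56
  C: 12·3 + 9·4 + 4·3 + 4 = 88
  D: 12·1 + 9·3 + 4·1 + 3 = 46
  E: 12·0 + 9·2 + 4·0 + 1 = 19
  F: 12·2 + 9·1 + 4·4 + 2 = 51
C has the highest total.

C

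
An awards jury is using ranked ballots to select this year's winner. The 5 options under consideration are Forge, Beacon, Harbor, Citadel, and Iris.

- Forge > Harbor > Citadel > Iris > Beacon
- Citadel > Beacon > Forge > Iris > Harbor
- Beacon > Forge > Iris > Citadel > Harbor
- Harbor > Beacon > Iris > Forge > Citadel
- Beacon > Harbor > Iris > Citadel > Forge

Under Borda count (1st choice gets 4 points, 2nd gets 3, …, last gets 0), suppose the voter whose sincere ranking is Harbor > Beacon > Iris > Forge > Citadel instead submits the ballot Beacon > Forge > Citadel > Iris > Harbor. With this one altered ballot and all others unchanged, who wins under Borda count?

Borda totals with the altered ballot: Forge 12, Beacon 15, Harbor 6, Citadel 10, Iris 7.
The winner is unchanged: still Beacon.

Beacon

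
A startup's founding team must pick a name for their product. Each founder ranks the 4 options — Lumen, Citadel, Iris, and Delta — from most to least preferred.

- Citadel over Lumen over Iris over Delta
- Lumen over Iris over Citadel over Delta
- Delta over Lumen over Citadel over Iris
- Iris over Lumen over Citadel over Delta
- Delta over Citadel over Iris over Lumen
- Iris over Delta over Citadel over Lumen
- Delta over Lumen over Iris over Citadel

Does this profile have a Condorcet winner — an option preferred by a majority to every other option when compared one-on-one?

No

Head-to-head results (7 voters total):
Lumen vs Citadel: Lumen wins 4–3.
Lumen vs Iris: Lumen wins 4–3.
Lumen vs Delta: Delta wins 4–3.
Citadel vs Iris: Iris wins 4–3.
Citadel vs Delta: Delta wins 4–3.
Iris vs Delta: Iris wins 4–3.
No candidate beats all others: Lumen beats Iris beats Delta beats Lumen, a majority cycle.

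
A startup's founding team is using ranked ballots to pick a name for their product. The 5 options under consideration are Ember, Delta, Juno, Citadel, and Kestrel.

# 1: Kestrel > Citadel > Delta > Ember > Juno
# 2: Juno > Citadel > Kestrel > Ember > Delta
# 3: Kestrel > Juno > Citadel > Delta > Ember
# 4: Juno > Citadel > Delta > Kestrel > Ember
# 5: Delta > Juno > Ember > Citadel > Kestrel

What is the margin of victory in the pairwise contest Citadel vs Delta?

3

Ballots ranking Citadel above Delta: 4.
Ballots ranking Delta above Citadel: 1.
Citadel wins 4–1, a margin of 3.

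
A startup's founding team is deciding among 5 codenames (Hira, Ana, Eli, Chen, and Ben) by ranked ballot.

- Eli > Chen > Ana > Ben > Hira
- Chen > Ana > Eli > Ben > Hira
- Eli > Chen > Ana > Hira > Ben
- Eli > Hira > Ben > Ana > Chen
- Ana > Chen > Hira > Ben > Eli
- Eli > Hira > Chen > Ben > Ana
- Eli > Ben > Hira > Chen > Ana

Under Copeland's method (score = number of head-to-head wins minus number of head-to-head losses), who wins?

Pairwise results:
  Hira vs Ana: Ana wins 4–3.
  Hira vs Eli: Eli wins 6–1.
  Hira vs Chen: Chen wins 4–3.
  Hira vs Ben: Hira wins 4–3.
  Ana vs Eli: Eli wins 5–2.
  Ana vs Chen: Chen wins 5–2.
  Ana vs Ben: Ana wins 4–3.
  Eli vs Chen: Eli wins 5–2.
  Eli vs Ben: Eli wins 6–1.
  Chen vs Ben: Chen wins 5–2.
Copeland scores (wins − losses):
  Hira: 1 − 3 = -2
  Ana: 2 − 2 = 0
  Eli: 4 − 0 = 4
  Chen: 3 − 1 = 2
  Ben: 0 − 4 = -4
Eli has the best Copeland score.

Eli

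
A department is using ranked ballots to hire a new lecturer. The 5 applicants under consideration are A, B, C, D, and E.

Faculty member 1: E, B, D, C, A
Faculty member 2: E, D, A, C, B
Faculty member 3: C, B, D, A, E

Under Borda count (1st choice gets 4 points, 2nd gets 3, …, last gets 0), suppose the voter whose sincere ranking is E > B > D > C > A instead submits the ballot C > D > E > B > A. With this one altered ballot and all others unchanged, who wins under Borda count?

Borda totals with the altered ballot: A 3, B 4, C 9, D 8, E 6.
The switch changes the winner from E to C.

C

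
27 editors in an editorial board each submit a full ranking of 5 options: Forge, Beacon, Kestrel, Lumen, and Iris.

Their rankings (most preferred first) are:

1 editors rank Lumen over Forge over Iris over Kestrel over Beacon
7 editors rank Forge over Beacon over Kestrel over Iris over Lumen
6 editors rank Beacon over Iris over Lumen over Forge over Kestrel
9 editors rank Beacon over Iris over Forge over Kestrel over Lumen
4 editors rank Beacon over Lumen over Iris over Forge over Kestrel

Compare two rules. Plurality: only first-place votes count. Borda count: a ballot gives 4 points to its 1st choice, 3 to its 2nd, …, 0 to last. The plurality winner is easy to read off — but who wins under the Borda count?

Beacon

Plurality first-place counts: Forge 7, Beacon 19, Kestrel 0, Lumen 1, Iris 0 → Beacon.
Borda totals: Forge 59, Beacon 97, Kestrel 24, Lumen 28, Iris 62 → Beacon.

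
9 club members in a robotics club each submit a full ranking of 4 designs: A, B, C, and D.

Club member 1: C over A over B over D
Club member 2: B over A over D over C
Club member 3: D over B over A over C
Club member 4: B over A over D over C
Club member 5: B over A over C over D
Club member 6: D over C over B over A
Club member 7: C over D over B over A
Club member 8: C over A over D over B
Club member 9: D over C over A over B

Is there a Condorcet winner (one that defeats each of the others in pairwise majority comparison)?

No

Head-to-head results (9 voters total):
A vs B: B wins 6–3.
A vs C: C wins 5–4.
A vs D: A wins 5–4.
B vs C: C wins 5–4.
B vs D: D wins 5–4.
C vs D: D wins 5–4.
No candidate beats all others: A beats D beats B beats A, a majority cycle.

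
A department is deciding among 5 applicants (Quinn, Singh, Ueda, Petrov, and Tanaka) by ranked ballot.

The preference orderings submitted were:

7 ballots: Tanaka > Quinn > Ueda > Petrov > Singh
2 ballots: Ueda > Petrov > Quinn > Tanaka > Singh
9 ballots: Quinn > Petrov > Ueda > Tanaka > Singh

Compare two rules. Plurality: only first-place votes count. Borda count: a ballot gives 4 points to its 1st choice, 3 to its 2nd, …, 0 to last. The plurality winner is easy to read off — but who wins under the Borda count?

Plurality first-place counts: Quinn 9, Singh 0, Ueda 2, Petrov 0, Tanaka 7 → Quinn.
Borda totals: Quinn 61, Singh 0, Ueda 40, Petrov 40, Tanaka 39 → Quinn.

Quinn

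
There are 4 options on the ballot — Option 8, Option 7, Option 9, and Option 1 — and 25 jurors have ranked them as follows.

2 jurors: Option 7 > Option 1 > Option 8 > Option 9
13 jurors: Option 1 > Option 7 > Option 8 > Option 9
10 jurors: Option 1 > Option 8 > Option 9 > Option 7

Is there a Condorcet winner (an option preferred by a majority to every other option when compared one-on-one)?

Head-to-head results (25 voters total):
Option 8 vs Option 7: Option 7 wins 15–10.
Option 8 vs Option 9: Option 8 wins 25–0.
Option 8 vs Option 1: Option 1 wins 25–0.
Option 7 vs Option 9: Option 7 wins 15–10.
Option 7 vs Option 1: Option 1 wins 23–2.
Option 9 vs Option 1: Option 1 wins 25–0.
Option 1 beats each rival — Option 8 (25–0), Option 7 (23–2), Option 9 (25–0) — so Option 1 is the Condorcet winner.

Yes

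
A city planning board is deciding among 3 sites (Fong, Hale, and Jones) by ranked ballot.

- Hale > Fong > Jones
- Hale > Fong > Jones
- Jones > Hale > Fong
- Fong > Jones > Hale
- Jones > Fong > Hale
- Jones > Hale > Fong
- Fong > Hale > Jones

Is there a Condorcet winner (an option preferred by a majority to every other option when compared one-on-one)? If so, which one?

None — there is no Condorcet winner

Head-to-head results (7 voters total):
Fong vs Hale: Hale wins 4–3.
Fong vs Jones: Fong wins 4–3.
Hale vs Jones: Jones wins 4–3.
No candidate beats all others: Fong beats Jones beats Hale beats Fong, a majority cycle.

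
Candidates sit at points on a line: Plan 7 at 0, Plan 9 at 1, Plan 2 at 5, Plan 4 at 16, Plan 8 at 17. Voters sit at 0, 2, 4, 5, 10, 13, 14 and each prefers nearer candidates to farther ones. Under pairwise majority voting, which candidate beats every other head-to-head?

With single-peaked preferences on a line, the Condorcet winner is the candidate closest to the median voter.
The median voter (position 5) is closest to Plan 2 at 5.
Check: Plan 2 vs Plan 7 — voters closer to Plan 2: 5 of 7.

Plan 2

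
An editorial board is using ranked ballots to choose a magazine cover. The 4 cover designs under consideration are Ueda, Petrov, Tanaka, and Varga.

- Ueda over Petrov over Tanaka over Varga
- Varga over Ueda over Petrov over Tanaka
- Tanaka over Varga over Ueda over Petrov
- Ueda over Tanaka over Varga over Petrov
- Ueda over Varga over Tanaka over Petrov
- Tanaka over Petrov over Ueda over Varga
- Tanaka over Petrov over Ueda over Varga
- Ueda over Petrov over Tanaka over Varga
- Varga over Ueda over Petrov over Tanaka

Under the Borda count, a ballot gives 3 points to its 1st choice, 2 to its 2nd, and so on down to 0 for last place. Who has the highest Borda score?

Ueda

Borda scores:
  Ueda: 3 + 2 + 1 + 3 + 3 + 1 + 1 + 3 + 2 = 19
  Petrov: 2 + 1 + 0 + 0 + 0 + 2 + 2 + 2 + 1 = 10
  Tanaka: 1 + 0 + 3 + 2 + 1 + 3 + 3 + 1 + 0 = 14
  Varga: 0 + 3 + 2 + 1 + 2 + 0 + 0 + 0 + 3 = 11
Ueda has the highest total.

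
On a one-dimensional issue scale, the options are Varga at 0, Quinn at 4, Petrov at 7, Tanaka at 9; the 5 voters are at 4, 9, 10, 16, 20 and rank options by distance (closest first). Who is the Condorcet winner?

With single-peaked preferences on a line, the Condorcet winner is the candidate closest to the median voter.
The median voter (position 10) is closest to Tanaka at 9.
Check: Tanaka vs Petrov — voters closer to Tanaka: 4 of 5.

Tanaka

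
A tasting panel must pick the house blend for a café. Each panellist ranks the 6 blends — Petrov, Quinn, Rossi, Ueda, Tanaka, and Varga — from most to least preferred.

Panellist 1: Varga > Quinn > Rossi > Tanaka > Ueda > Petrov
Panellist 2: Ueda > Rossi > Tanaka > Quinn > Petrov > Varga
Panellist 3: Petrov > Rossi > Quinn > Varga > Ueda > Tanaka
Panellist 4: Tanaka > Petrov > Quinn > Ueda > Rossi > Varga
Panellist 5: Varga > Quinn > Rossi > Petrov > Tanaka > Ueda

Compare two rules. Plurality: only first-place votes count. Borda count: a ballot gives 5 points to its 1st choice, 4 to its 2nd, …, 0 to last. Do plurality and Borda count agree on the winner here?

No

Plurality first-place counts: Petrov 1, Quinn 0, Rossi 0, Ueda 1, Tanaka 1, Varga 2 → Varga.
Borda totals: Petrov 12, Quinn 16, Rossi 15, Ueda 9, Tanaka 11, Varga 12 → Quinn.
The two rules disagree: plurality picks Varga, Borda picks Quinn.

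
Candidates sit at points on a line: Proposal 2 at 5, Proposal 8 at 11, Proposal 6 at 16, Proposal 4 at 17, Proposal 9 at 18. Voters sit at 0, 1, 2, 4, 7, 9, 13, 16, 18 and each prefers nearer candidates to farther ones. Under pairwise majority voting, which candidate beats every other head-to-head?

Proposal 2

With single-peaked preferences on a line, the Condorcet winner is the candidate closest to the median voter.
The median voter (position 7) is closest to Proposal 2 at 5.
Check: Proposal 2 vs Proposal 6 — voters closer to Proposal 2: 6 of 9.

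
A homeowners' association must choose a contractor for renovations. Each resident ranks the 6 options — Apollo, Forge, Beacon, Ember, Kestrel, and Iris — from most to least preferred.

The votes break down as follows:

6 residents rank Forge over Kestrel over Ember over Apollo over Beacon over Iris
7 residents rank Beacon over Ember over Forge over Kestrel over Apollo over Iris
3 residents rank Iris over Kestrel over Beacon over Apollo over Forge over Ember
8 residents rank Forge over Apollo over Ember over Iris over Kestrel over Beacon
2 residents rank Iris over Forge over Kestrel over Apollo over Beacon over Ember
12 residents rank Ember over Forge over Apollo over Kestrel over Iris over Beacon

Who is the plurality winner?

Forge

First-place vote totals:
  Apollo: 0
  Forge: 14
  Beacon: 7
  Ember: 12
  Kestrel: 0
  Iris: 5
Forge has the most first-place votes.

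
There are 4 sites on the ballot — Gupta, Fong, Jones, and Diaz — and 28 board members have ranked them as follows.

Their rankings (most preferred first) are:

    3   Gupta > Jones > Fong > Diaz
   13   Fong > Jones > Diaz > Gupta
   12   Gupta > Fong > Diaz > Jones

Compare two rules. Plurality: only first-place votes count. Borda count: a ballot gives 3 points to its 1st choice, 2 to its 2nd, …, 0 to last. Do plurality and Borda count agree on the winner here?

No

Plurality first-place counts: Gupta 15, Fong 13, Jones 0, Diaz 0 → Gupta.
Borda totals: Gupta 45, Fong 66, Jones 32, Diaz 25 → Fong.
The two rules disagree: plurality picks Gupta, Borda picks Fong.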